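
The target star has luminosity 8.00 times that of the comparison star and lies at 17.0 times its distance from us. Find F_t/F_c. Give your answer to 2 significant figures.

F = L/(4πd²), so F_t/F_c = (L_t/L_c) / (d_t/d_c)²
= 8.00 / (17.0)² = 8.00 / 289.0 = 0.02768.

0.028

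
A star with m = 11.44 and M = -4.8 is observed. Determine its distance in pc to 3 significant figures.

m − M = 5 log₁₀(d/10 pc)
11.44 − (-4.8) = 16.24 = 5 log₁₀(d/10)
d = 10 × 10^(16.24/5) = 10 × 10^3.248 = 1.770×10^4 pc.

1.77×10^4 pc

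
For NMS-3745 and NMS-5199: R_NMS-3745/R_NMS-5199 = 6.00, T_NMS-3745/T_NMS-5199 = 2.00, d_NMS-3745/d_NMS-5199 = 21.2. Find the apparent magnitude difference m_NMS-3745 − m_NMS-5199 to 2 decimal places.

L_NMS-3745/L_NMS-5199 = (6.00)²(2.00)⁴ = 576.0.
F_NMS-3745/F_NMS-5199 = (L_NMS-3745/L_NMS-5199)/(d_NMS-3745/d_NMS-5199)² = 576.0/449.4 = 1.282.
m_NMS-3745 − m_NMS-5199 = −2.5 log₁₀(1.282) = -0.27.

-0.27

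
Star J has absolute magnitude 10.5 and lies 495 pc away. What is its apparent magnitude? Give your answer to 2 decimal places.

18.97

m = M + 5 log₁₀(d/10 pc) = 10.5 + 5 log₁₀(495/10)
  = 10.5 + 5 × 1.695 = 10.5 + 8.47 = 18.97.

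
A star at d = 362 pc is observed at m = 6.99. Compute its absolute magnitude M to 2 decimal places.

M = m − 5 log₁₀(d/10 pc) = 6.99 − 5 log₁₀(362/10)
  = 6.99 − 5 × 1.559 = 6.99 − 7.79 = -0.80.

-0.80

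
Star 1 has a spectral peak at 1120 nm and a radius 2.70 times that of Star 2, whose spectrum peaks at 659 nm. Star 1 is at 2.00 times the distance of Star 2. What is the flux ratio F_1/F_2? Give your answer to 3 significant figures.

0.218

Wien's law: T_1/T_2 = λ_2/λ_1 = 659/1120 = 0.5884.
L_1/L_2 = (R_1/R_2)²(T_1/T_2)⁴ = (2.70)²(0.5884)⁴ = 0.8738.
F_1/F_2 = (L_1/L_2)/(d_1/d_2)² = 0.8738/(2.00)² = 0.2184.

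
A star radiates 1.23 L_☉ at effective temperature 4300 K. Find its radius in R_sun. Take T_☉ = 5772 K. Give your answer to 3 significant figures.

2.00 R_sun

R/R_☉ = √(L/L_☉) / (T/T_☉)² = √(1.23) / (0.7450)²
       = 1.109 / 0.5550 = 1.998.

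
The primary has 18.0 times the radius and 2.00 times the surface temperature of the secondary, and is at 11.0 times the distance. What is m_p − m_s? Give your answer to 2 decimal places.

-4.08

L_p/L_s = (18.0)²(2.00)⁴ = 5184.
F_p/F_s = (L_p/L_s)/(d_p/d_s)² = 5184/121.0 = 42.84.
m_p − m_s = −2.5 log₁₀(42.84) = -4.08.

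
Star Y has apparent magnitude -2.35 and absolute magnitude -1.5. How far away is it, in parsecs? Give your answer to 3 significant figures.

m − M = 5 log₁₀(d/10 pc)
-2.35 − (-1.5) = -0.85 = 5 log₁₀(d/10)
d = 10 × 10^(-0.85/5) = 10 × 10^-0.170 = 6.761 pc.

6.76 pc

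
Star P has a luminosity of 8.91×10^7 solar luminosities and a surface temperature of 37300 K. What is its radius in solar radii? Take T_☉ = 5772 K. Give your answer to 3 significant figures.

226 solar radii

R/R_☉ = √(L/L_☉) / (T/T_☉)² = √(8.91×10^7) / (6.462)²
       = 9439 / 41.76 = 226.0.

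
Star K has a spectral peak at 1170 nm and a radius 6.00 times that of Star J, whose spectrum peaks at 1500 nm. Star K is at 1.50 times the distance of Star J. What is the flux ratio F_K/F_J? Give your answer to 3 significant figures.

Wien's law: T_K/T_J = λ_J/λ_K = 1500/1170 = 1.282.
L_K/L_J = (R_K/R_J)²(T_K/T_J)⁴ = (6.00)²(1.282)⁴ = 97.26.
F_K/F_J = (L_K/L_J)/(d_K/d_J)² = 97.26/(1.50)² = 43.23.

43.2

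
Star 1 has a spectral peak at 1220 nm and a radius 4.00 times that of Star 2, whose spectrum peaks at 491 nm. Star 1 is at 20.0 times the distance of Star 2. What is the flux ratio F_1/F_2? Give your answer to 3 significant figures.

0.00105

Wien's law: T_1/T_2 = λ_2/λ_1 = 491/1220 = 0.4025.
L_1/L_2 = (R_1/R_2)²(T_1/T_2)⁴ = (4.00)²(0.4025)⁴ = 0.4198.
F_1/F_2 = (L_1/L_2)/(d_1/d_2)² = 0.4198/(20.0)² = 0.001049.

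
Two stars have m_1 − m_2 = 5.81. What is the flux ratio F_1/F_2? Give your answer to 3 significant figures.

F_1/F_2 = 10^(−(m_1 − m_2)/2.5) = 10^(-5.81/2.5) = 10^-2.324 = 0.004742.

0.00474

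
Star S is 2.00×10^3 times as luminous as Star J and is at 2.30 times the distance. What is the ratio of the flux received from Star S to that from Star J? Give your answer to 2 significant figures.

F = L/(4πd²), so F_S/F_J = (L_S/L_J) / (d_S/d_J)²
= 2.00×10^3 / (2.30)² = 2.00×10^3 / 5.290 = 378.1.

3.8×10^2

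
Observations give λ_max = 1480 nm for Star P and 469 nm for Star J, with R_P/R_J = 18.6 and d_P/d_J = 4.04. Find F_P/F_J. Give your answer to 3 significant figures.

0.214

Wien's law: T_P/T_J = λ_J/λ_P = 469/1480 = 0.3169.
L_P/L_J = (R_P/R_J)²(T_P/T_J)⁴ = (18.6)²(0.3169)⁴ = 3.489.
F_P/F_J = (L_P/L_J)/(d_P/d_J)² = 3.489/(4.04)² = 0.2138.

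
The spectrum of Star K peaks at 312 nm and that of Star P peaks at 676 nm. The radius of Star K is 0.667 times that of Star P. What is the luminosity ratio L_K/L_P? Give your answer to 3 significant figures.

Wien's law gives T ∝ 1/λ_max, so T_K/T_P = λ_P/λ_K = 676/312 = 2.167.
Then L ∝ R²T⁴ gives L_K/L_P = (0.667)² × (2.167)⁴ = 0.4449 × 22.04 = 9.804.

9.80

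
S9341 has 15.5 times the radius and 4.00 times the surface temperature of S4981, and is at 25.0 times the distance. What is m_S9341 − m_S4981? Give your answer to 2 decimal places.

-4.98

L_S9341/L_S4981 = (15.5)²(4.00)⁴ = 6.150×10^4.
F_S9341/F_S4981 = (L_S9341/L_S4981)/(d_S9341/d_S4981)² = 6.150×10^4/625.0 = 98.41.
m_S9341 − m_S4981 = −2.5 log₁₀(98.41) = -4.98.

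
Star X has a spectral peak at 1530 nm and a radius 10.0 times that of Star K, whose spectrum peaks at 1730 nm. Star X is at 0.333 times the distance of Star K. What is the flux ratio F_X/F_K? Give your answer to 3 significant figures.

1.47×10^3

Wien's law: T_X/T_K = λ_K/λ_X = 1730/1530 = 1.131.
L_X/L_K = (R_X/R_K)²(T_X/T_K)⁴ = (10.0)²(1.131)⁴ = 163.5.
F_X/F_K = (L_X/L_K)/(d_X/d_K)² = 163.5/(0.333)² = 1474.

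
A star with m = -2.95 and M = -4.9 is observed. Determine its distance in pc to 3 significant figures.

24.5 pc

m − M = 5 log₁₀(d/10 pc)
-2.95 − (-4.9) = 1.95 = 5 log₁₀(d/10)
d = 10 × 10^(1.95/5) = 10 × 10^0.390 = 24.55 pc.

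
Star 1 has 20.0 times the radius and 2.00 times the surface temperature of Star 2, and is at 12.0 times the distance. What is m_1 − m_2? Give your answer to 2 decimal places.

-4.12

L_1/L_2 = (20.0)²(2.00)⁴ = 6400.
F_1/F_2 = (L_1/L_2)/(d_1/d_2)² = 6400/144.0 = 44.44.
m_1 − m_2 = −2.5 log₁₀(44.44) = -4.12.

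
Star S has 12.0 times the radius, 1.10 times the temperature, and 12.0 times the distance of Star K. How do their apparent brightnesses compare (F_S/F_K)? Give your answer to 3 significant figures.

1.46

L_S/L_K = (R_S/R_K)²(T_S/T_K)⁴ = (12.0)² × (1.10)⁴ = 210.8.
F_S/F_K = (L_S/L_K)/(d_S/d_K)² = 210.8 / (12.0)² = 1.464.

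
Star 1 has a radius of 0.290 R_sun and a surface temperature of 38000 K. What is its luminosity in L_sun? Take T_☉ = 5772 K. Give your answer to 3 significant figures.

158 L_sun

L/L_☉ = (R/R_☉)² (T/T_☉)⁴ = (0.290)² × (38000/5772)⁴
       = 0.08410 × (6.584)⁴ = 0.08410 × 1879 = 158.0.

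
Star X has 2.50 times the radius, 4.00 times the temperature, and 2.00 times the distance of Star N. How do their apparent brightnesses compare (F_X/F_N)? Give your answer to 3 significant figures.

400

L_X/L_N = (R_X/R_N)²(T_X/T_N)⁴ = (2.50)² × (4.00)⁴ = 1600.
F_X/F_N = (L_X/L_N)/(d_X/d_N)² = 1600 / (2.00)² = 400.0.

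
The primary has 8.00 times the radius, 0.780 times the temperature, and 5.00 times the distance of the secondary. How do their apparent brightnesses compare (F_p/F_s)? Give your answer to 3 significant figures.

L_p/L_s = (R_p/R_s)²(T_p/T_s)⁴ = (8.00)² × (0.780)⁴ = 23.69.
F_p/F_s = (L_p/L_s)/(d_p/d_s)² = 23.69 / (5.00)² = 0.9476.

0.948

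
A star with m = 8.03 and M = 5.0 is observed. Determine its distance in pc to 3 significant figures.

m − M = 5 log₁₀(d/10 pc)
8.03 − (5.0) = 3.03 = 5 log₁₀(d/10)
d = 10 × 10^(3.03/5) = 10 × 10^0.606 = 40.36 pc.

40.4 pc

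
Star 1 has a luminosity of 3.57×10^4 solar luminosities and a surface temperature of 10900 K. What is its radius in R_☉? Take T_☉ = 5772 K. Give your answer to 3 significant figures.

R/R_☉ = √(L/L_☉) / (T/T_☉)² = √(3.57×10^4) / (1.888)²
       = 188.9 / 3.566 = 52.98.

53.0 R_☉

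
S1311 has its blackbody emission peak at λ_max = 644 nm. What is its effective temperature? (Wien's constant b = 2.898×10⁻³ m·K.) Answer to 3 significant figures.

4.50×10^3 K

T = b/λ_max = 2.898×10⁻³ / (644×10⁻⁹) = 4500 K.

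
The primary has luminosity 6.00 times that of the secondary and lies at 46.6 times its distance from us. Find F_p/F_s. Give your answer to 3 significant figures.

F = L/(4πd²), so F_p/F_s = (L_p/L_s) / (d_p/d_s)²
= 6.00 / (46.6)² = 6.00 / 2172 = 0.002763.

0.00276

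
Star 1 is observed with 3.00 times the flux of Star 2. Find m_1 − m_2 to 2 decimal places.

-1.19

m_1 − m_2 = −2.5 log₁₀(F_1/F_2) = −2.5 log₁₀(3.00) = −2.5 × (0.477) = -1.193.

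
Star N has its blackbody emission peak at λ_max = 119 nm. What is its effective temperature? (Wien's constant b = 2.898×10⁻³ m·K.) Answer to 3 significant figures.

T = b/λ_max = 2.898×10⁻³ / (119×10⁻⁹) = 2.435×10^4 K.

2.44×10^4 K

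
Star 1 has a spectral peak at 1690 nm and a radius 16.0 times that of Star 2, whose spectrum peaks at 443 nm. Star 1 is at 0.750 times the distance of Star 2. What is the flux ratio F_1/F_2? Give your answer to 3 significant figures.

Wien's law: T_1/T_2 = λ_2/λ_1 = 443/1690 = 0.2621.
L_1/L_2 = (R_1/R_2)²(T_1/T_2)⁴ = (16.0)²(0.2621)⁴ = 1.209.
F_1/F_2 = (L_1/L_2)/(d_1/d_2)² = 1.209/(0.750)² = 2.149.

2.15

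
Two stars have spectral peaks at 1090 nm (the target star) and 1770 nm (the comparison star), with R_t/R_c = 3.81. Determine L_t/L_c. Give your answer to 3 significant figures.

101

Wien's law gives T ∝ 1/λ_max, so T_t/T_c = λ_c/λ_t = 1770/1090 = 1.624.
Then L ∝ R²T⁴ gives L_t/L_c = (3.81)² × (1.624)⁴ = 14.52 × 6.953 = 100.9.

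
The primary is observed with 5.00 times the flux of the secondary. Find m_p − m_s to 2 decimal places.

-1.75

m_p − m_s = −2.5 log₁₀(F_p/F_s) = −2.5 log₁₀(5.00) = −2.5 × (0.699) = -1.747.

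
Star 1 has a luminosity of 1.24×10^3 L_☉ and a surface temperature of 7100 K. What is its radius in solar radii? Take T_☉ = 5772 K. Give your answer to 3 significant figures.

R/R_☉ = √(L/L_☉) / (T/T_☉)² = √(1.24×10^3) / (1.230)²
       = 35.21 / 1.513 = 23.27.

23.3 solar radii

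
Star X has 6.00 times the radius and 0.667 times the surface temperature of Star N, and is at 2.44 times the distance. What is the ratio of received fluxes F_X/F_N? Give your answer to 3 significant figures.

1.20

L_X/L_N = (R_X/R_N)²(T_X/T_N)⁴ = (6.00)² × (0.667)⁴ = 7.125.
F_X/F_N = (L_X/L_N)/(d_X/d_N)² = 7.125 / (2.44)² = 1.197.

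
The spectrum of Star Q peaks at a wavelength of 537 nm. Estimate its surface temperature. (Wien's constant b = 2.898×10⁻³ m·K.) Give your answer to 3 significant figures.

5.40×10^3 K

T = b/λ_max = 2.898×10⁻³ / (537×10⁻⁹) = 5397 K.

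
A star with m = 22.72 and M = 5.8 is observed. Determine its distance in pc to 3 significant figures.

2.42×10^4 pc

m − M = 5 log₁₀(d/10 pc)
22.72 − (5.8) = 16.92 = 5 log₁₀(d/10)
d = 10 × 10^(16.92/5) = 10 × 10^3.384 = 2.421×10^4 pc.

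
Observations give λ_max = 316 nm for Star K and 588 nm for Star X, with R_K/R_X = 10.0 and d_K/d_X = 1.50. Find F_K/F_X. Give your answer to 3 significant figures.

533

Wien's law: T_K/T_X = λ_X/λ_K = 588/316 = 1.861.
L_K/L_X = (R_K/R_X)²(T_K/T_X)⁴ = (10.0)²(1.861)⁴ = 1199.
F_K/F_X = (L_K/L_X)/(d_K/d_X)² = 1199/(1.50)² = 532.8.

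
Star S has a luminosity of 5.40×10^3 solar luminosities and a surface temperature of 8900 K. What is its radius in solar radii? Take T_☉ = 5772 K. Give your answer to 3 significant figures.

30.9 solar radii

R/R_☉ = √(L/L_☉) / (T/T_☉)² = √(5.40×10^3) / (1.542)²
       = 73.48 / 2.378 = 30.91.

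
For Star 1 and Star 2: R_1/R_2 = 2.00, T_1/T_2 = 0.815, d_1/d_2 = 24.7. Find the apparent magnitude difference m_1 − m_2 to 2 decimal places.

6.35

L_1/L_2 = (2.00)²(0.815)⁴ = 1.765.
F_1/F_2 = (L_1/L_2)/(d_1/d_2)² = 1.765/610.1 = 0.002893.
m_1 − m_2 = −2.5 log₁₀(0.002893) = 6.35.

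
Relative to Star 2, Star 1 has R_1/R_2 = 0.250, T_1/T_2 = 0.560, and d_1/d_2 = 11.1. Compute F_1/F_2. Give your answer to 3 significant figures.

L_1/L_2 = (R_1/R_2)²(T_1/T_2)⁴ = (0.250)² × (0.560)⁴ = 0.006147.
F_1/F_2 = (L_1/L_2)/(d_1/d_2)² = 0.006147 / (11.1)² = 4.989×10^-5.

4.99×10^-5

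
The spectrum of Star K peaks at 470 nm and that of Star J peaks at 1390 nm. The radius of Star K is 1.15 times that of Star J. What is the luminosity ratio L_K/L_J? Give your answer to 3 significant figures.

Wien's law gives T ∝ 1/λ_max, so T_K/T_J = λ_J/λ_K = 1390/470 = 2.957.
Then L ∝ R²T⁴ gives L_K/L_J = (1.15)² × (2.957)⁴ = 1.322 × 76.50 = 101.2.

101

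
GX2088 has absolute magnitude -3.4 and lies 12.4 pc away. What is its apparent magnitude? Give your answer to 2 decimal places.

-2.93

m = M + 5 log₁₀(d/10 pc) = -3.4 + 5 log₁₀(12.4/10)
  = -3.4 + 5 × 0.093 = -3.4 + 0.47 = -2.93.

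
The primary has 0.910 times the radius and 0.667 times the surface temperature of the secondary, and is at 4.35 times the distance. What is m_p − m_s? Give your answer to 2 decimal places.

L_p/L_s = (0.910)²(0.667)⁴ = 0.1639.
F_p/F_s = (L_p/L_s)/(d_p/d_s)² = 0.1639/18.92 = 0.008662.
m_p − m_s = −2.5 log₁₀(0.008662) = 5.16.

5.16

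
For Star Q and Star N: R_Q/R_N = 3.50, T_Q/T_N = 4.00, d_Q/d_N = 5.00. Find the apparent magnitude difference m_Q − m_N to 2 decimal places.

L_Q/L_N = (3.50)²(4.00)⁴ = 3136.
F_Q/F_N = (L_Q/L_N)/(d_Q/d_N)² = 3136/25.00 = 125.4.
m_Q − m_N = −2.5 log₁₀(125.4) = -5.25.

-5.25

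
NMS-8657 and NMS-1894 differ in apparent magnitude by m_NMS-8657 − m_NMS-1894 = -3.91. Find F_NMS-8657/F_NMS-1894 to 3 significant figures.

F_NMS-8657/F_NMS-1894 = 10^(−(m_NMS-8657 − m_NMS-1894)/2.5) = 10^(3.91/2.5) = 10^1.564 = 36.64.

36.6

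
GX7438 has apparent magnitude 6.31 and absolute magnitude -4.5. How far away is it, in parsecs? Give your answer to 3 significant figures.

m − M = 5 log₁₀(d/10 pc)
6.31 − (-4.5) = 10.81 = 5 log₁₀(d/10)
d = 10 × 10^(10.81/5) = 10 × 10^2.162 = 1452 pc.

1.45×10^3 pc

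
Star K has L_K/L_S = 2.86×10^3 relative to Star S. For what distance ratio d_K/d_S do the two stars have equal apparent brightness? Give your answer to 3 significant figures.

Equal flux requires L_K/d_K² = L_S/d_S², so d_K/d_S = √(L_K/L_S)
= √(2.86×10^3) = 53.48.

53.5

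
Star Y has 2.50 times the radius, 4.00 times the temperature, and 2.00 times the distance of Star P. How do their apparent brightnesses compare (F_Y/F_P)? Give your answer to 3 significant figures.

L_Y/L_P = (R_Y/R_P)²(T_Y/T_P)⁴ = (2.50)² × (4.00)⁴ = 1600.
F_Y/F_P = (L_Y/L_P)/(d_Y/d_P)² = 1600 / (2.00)² = 400.0.

400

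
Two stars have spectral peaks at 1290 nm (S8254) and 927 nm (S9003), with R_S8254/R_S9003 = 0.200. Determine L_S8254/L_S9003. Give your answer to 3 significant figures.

Wien's law gives T ∝ 1/λ_max, so T_S8254/T_S9003 = λ_S9003/λ_S8254 = 927/1290 = 0.7186.
Then L ∝ R²T⁴ gives L_S8254/L_S9003 = (0.200)² × (0.7186)⁴ = 0.04000 × 0.2667 = 0.01067.

0.0107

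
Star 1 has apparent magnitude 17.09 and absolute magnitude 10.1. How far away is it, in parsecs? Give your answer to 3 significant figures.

m − M = 5 log₁₀(d/10 pc)
17.09 − (10.1) = 6.99 = 5 log₁₀(d/10)
d = 10 × 10^(6.99/5) = 10 × 10^1.398 = 250.0 pc.

250 pc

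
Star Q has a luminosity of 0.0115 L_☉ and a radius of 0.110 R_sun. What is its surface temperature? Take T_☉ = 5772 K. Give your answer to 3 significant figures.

5.70×10^3 K

T/T_☉ = (L/L_☉)^(1/4) / (R/R_☉)^(1/2)
T = 5772 × (0.0115)^(1/4) / √(0.110) = 5772 × 0.3275 / 0.3317 = 5699 K.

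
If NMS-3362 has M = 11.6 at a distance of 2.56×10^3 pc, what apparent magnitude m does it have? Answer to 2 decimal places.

m = M + 5 log₁₀(d/10 pc) = 11.6 + 5 log₁₀(2.56×10^3/10)
  = 11.6 + 5 × 2.408 = 11.6 + 12.04 = 23.64.

23.64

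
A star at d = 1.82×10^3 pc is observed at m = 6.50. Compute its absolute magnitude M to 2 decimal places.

M = m − 5 log₁₀(d/10 pc) = 6.50 − 5 log₁₀(1.82×10^3/10)
  = 6.50 − 5 × 2.260 = 6.50 − 11.30 = -4.80.

-4.80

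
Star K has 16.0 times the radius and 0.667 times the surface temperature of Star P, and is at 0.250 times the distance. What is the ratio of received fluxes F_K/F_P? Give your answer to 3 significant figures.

L_K/L_P = (R_K/R_P)²(T_K/T_P)⁴ = (16.0)² × (0.667)⁴ = 50.67.
F_K/F_P = (L_K/L_P)/(d_K/d_P)² = 50.67 / (0.250)² = 810.7.

811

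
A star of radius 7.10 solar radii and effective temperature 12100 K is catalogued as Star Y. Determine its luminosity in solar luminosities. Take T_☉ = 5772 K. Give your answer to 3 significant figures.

974 solar luminosities

L/L_☉ = (R/R_☉)² (T/T_☉)⁴ = (7.10)² × (12100/5772)⁴
       = 50.41 × (2.096)⁴ = 50.41 × 19.31 = 973.5.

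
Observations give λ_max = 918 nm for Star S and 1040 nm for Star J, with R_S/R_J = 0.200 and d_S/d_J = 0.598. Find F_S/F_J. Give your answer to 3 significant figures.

Wien's law: T_S/T_J = λ_J/λ_S = 1040/918 = 1.133.
L_S/L_J = (R_S/R_J)²(T_S/T_J)⁴ = (0.200)²(1.133)⁴ = 0.06589.
F_S/F_J = (L_S/L_J)/(d_S/d_J)² = 0.06589/(0.598)² = 0.1843.

0.184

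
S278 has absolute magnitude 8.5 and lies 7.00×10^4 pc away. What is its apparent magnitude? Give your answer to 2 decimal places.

27.73

m = M + 5 log₁₀(d/10 pc) = 8.5 + 5 log₁₀(7.00×10^4/10)
  = 8.5 + 5 × 3.845 = 8.5 + 19.23 = 27.73.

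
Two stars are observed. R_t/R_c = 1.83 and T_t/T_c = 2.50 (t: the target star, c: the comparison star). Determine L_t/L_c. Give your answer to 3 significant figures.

131

From the Stefan–Boltzmann law, L ∝ R²T⁴, so
L_t/L_c = (R_t/R_c)² (T_t/T_c)⁴ = (1.83)² × (2.50)⁴ = 3.349 × 39.06 = 130.8.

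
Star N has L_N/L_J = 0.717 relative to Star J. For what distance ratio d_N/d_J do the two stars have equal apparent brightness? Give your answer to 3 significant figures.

0.847

Equal flux requires L_N/d_N² = L_J/d_J², so d_N/d_J = √(L_N/L_J)
= √(0.717) = 0.8468.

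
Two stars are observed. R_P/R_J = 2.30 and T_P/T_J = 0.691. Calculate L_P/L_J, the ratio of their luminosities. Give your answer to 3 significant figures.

From the Stefan–Boltzmann law, L ∝ R²T⁴, so
L_P/L_J = (R_P/R_J)² (T_P/T_J)⁴ = (2.30)² × (0.691)⁴ = 5.290 × 0.2280 = 1.206.

1.21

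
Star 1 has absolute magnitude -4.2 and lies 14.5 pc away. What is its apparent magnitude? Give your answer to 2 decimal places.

m = M + 5 log₁₀(d/10 pc) = -4.2 + 5 log₁₀(14.5/10)
  = -4.2 + 5 × 0.161 = -4.2 + 0.81 = -3.39.

-3.39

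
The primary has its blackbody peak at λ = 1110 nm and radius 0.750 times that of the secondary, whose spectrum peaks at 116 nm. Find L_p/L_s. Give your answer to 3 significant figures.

6.71×10^-5

Wien's law gives T ∝ 1/λ_max, so T_p/T_s = λ_s/λ_p = 116/1110 = 0.1045.
Then L ∝ R²T⁴ gives L_p/L_s = (0.750)² × (0.1045)⁴ = 0.5625 × 1.193×10^-4 = 6.709×10^-5.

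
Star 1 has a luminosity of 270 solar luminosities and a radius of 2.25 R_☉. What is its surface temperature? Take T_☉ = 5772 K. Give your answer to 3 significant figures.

1.56×10^4 K

T/T_☉ = (L/L_☉)^(1/4) / (R/R_☉)^(1/2)
T = 5772 × (270)^(1/4) / √(2.25) = 5772 × 4.054 / 1.500 = 1.560×10^4 K.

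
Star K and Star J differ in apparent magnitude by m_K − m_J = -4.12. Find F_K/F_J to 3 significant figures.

44.5

F_K/F_J = 10^(−(m_K − m_J)/2.5) = 10^(4.12/2.5) = 10^1.648 = 44.46.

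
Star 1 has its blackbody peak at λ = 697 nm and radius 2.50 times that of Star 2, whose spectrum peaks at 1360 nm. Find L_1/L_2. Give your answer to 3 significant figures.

Wien's law gives T ∝ 1/λ_max, so T_1/T_2 = λ_2/λ_1 = 1360/697 = 1.951.
Then L ∝ R²T⁴ gives L_1/L_2 = (2.50)² × (1.951)⁴ = 6.250 × 14.50 = 90.60.

90.6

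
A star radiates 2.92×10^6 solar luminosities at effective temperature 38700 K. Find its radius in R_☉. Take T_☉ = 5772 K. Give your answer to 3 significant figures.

38.0 R_☉

R/R_☉ = √(L/L_☉) / (T/T_☉)² = √(2.92×10^6) / (6.705)²
       = 1709 / 44.95 = 38.01.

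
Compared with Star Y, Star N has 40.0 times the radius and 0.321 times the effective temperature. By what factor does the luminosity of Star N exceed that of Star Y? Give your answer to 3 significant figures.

From the Stefan–Boltzmann law, L ∝ R²T⁴, so
L_N/L_Y = (R_N/R_Y)² (T_N/T_Y)⁴ = (40.0)² × (0.321)⁴ = 1600 × 0.01062 = 16.99.

17.0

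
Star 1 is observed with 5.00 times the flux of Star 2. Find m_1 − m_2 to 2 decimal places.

m_1 − m_2 = −2.5 log₁₀(F_1/F_2) = −2.5 log₁₀(5.00) = −2.5 × (0.699) = -1.747.

-1.75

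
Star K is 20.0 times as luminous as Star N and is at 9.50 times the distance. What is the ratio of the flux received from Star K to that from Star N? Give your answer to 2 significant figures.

F = L/(4πd²), so F_K/F_N = (L_K/L_N) / (d_K/d_N)²
= 20.0 / (9.50)² = 20.0 / 90.25 = 0.2216.

0.22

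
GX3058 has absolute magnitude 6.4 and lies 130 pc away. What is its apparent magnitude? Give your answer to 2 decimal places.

11.97

m = M + 5 log₁₀(d/10 pc) = 6.4 + 5 log₁₀(130/10)
  = 6.4 + 5 × 1.114 = 6.4 + 5.57 = 11.97.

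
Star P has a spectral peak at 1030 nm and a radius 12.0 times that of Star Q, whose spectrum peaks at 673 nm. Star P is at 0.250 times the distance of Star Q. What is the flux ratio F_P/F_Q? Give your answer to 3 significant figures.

420

Wien's law: T_P/T_Q = λ_Q/λ_P = 673/1030 = 0.6534.
L_P/L_Q = (R_P/R_Q)²(T_P/T_Q)⁴ = (12.0)²(0.6534)⁴ = 26.25.
F_P/F_Q = (L_P/L_Q)/(d_P/d_Q)² = 26.25/(0.250)² = 419.9.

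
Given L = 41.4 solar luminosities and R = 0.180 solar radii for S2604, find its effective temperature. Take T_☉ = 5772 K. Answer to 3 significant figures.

3.45×10^4 K

T/T_☉ = (L/L_☉)^(1/4) / (R/R_☉)^(1/2)
T = 5772 × (41.4)^(1/4) / √(0.180) = 5772 × 2.537 / 0.4243 = 3.451×10^4 K.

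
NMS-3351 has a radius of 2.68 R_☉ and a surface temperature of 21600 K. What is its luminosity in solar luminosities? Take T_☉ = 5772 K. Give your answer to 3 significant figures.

L/L_☉ = (R/R_☉)² (T/T_☉)⁴ = (2.68)² × (21600/5772)⁴
       = 7.182 × (3.742)⁴ = 7.182 × 196.1 = 1409.

1.41×10^3 solar luminosities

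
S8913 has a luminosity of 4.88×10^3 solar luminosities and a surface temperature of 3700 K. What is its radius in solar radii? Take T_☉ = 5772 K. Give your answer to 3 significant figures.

R/R_☉ = √(L/L_☉) / (T/T_☉)² = √(4.88×10^3) / (0.6410)²
       = 69.86 / 0.4109 = 170.0.

170 solar radii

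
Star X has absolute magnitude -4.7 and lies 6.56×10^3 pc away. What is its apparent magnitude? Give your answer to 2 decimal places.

m = M + 5 log₁₀(d/10 pc) = -4.7 + 5 log₁₀(6.56×10^3/10)
  = -4.7 + 5 × 2.817 = -4.7 + 14.08 = 9.38.

9.38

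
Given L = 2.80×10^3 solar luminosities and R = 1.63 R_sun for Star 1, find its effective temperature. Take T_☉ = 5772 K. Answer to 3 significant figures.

3.29×10^4 K

T/T_☉ = (L/L_☉)^(1/4) / (R/R_☉)^(1/2)
T = 5772 × (2.80×10^3)^(1/4) / √(1.63) = 5772 × 7.274 / 1.277 = 3.289×10^4 K.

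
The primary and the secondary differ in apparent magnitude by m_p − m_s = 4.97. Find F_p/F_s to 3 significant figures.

0.0103

F_p/F_s = 10^(−(m_p − m_s)/2.5) = 10^(-4.97/2.5) = 10^-1.988 = 0.01028.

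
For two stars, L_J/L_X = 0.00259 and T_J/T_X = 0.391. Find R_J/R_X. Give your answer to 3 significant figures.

L ∝ R²T⁴ gives R ∝ √L / T², so
R_J/R_X = √(0.00259) / (0.391)² = 0.05089 / 0.1529 = 0.3329.

0.333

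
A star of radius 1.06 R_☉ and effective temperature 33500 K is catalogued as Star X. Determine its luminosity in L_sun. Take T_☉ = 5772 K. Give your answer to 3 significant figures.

1.27×10^3 L_sun

L/L_☉ = (R/R_☉)² (T/T_☉)⁴ = (1.06)² × (33500/5772)⁴
       = 1.124 × (5.804)⁴ = 1.124 × 1135 = 1275.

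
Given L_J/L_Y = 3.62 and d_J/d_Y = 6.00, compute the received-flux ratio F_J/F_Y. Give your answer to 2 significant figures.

F = L/(4πd²), so F_J/F_Y = (L_J/L_Y) / (d_J/d_Y)²
= 3.62 / (6.00)² = 3.62 / 36.00 = 0.1006.

0.10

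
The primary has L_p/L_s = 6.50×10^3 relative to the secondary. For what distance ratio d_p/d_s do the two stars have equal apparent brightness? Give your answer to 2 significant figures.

81

Equal flux requires L_p/d_p² = L_s/d_s², so d_p/d_s = √(L_p/L_s)
= √(6.50×10^3) = 80.62.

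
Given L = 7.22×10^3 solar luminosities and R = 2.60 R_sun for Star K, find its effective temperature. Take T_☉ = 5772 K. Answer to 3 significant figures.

T/T_☉ = (L/L_☉)^(1/4) / (R/R_☉)^(1/2)
T = 5772 × (7.22×10^3)^(1/4) / √(2.60) = 5772 × 9.218 / 1.612 = 3.300×10^4 K.

3.30×10^4 K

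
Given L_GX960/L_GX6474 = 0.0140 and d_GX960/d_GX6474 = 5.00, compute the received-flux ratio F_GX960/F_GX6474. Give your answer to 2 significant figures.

5.6×10^-4

F = L/(4πd²), so F_GX960/F_GX6474 = (L_GX960/L_GX6474) / (d_GX960/d_GX6474)²
= 0.0140 / (5.00)² = 0.0140 / 25.00 = 5.600×10^-4.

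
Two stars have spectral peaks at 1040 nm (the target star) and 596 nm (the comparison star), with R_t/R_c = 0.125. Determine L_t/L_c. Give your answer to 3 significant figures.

Wien's law gives T ∝ 1/λ_max, so T_t/T_c = λ_c/λ_t = 596/1040 = 0.5731.
Then L ∝ R²T⁴ gives L_t/L_c = (0.125)² × (0.5731)⁴ = 0.01562 × 0.1079 = 0.001685.

0.00169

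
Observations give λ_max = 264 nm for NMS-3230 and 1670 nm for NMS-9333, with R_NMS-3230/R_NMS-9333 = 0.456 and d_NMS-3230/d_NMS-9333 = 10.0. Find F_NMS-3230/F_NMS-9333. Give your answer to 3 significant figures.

Wien's law: T_NMS-3230/T_NMS-9333 = λ_NMS-9333/λ_NMS-3230 = 1670/264 = 6.326.
L_NMS-3230/L_NMS-9333 = (R_NMS-3230/R_NMS-9333)²(T_NMS-3230/T_NMS-9333)⁴ = (0.456)²(6.326)⁴ = 333.0.
F_NMS-3230/F_NMS-9333 = (L_NMS-3230/L_NMS-9333)/(d_NMS-3230/d_NMS-9333)² = 333.0/(10.0)² = 3.330.

3.33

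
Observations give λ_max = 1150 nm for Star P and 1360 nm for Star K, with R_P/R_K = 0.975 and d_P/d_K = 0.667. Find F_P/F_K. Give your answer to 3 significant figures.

4.18

Wien's law: T_P/T_K = λ_K/λ_P = 1360/1150 = 1.183.
L_P/L_K = (R_P/R_K)²(T_P/T_K)⁴ = (0.975)²(1.183)⁴ = 1.859.
F_P/F_K = (L_P/L_K)/(d_P/d_K)² = 1.859/(0.667)² = 4.179.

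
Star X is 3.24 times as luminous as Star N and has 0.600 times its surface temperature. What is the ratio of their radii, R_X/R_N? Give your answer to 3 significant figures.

5.00

L ∝ R²T⁴ gives R ∝ √L / T², so
R_X/R_N = √(3.24) / (0.600)² = 1.800 / 0.3600 = 5.000.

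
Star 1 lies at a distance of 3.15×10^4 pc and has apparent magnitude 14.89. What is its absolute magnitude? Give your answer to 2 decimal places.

-2.60

M = m − 5 log₁₀(d/10 pc) = 14.89 − 5 log₁₀(3.15×10^4/10)
  = 14.89 − 5 × 3.498 = 14.89 − 17.49 = -2.60.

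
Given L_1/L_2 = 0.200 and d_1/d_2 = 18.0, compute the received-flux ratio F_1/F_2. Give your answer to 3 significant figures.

6.17×10^-4

F = L/(4πd²), so F_1/F_2 = (L_1/L_2) / (d_1/d_2)²
= 0.200 / (18.0)² = 0.200 / 324.0 = 6.173×10^-4.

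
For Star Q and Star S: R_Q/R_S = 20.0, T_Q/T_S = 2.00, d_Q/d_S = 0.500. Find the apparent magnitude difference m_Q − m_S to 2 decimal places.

L_Q/L_S = (20.0)²(2.00)⁴ = 6400.
F_Q/F_S = (L_Q/L_S)/(d_Q/d_S)² = 6400/0.2500 = 2.560×10^4.
m_Q − m_S = −2.5 log₁₀(2.560×10^4) = -11.02.

-11.02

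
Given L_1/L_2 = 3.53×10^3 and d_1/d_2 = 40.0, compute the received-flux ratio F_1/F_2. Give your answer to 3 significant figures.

2.21

F = L/(4πd²), so F_1/F_2 = (L_1/L_2) / (d_1/d_2)²
= 3.53×10^3 / (40.0)² = 3.53×10^3 / 1600 = 2.206.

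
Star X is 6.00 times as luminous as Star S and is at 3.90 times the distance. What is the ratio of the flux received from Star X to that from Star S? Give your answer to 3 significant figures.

F = L/(4πd²), so F_X/F_S = (L_X/L_S) / (d_X/d_S)²
= 6.00 / (3.90)² = 6.00 / 15.21 = 0.3945.

0.394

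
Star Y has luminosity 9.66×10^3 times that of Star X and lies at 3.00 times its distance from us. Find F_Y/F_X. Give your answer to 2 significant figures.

F = L/(4πd²), so F_Y/F_X = (L_Y/L_X) / (d_Y/d_X)²
= 9.66×10^3 / (3.00)² = 9.66×10^3 / 9.000 = 1073.

1.1×10^3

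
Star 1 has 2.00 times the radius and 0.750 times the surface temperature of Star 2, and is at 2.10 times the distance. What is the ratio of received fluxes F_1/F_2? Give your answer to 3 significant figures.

0.287

L_1/L_2 = (R_1/R_2)²(T_1/T_2)⁴ = (2.00)² × (0.750)⁴ = 1.266.
F_1/F_2 = (L_1/L_2)/(d_1/d_2)² = 1.266 / (2.10)² = 0.2870.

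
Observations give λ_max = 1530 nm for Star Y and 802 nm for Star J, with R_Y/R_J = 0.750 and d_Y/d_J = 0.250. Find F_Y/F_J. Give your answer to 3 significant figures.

Wien's law: T_Y/T_J = λ_J/λ_Y = 802/1530 = 0.5242.
L_Y/L_J = (R_Y/R_J)²(T_Y/T_J)⁴ = (0.750)²(0.5242)⁴ = 0.04247.
F_Y/F_J = (L_Y/L_J)/(d_Y/d_J)² = 0.04247/(0.250)² = 0.6795.

0.679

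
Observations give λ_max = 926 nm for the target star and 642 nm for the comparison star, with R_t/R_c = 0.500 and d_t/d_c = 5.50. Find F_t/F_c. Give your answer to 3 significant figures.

Wien's law: T_t/T_c = λ_c/λ_t = 642/926 = 0.6933.
L_t/L_c = (R_t/R_c)²(T_t/T_c)⁴ = (0.500)²(0.6933)⁴ = 0.05776.
F_t/F_c = (L_t/L_c)/(d_t/d_c)² = 0.05776/(5.50)² = 0.001909.

0.00191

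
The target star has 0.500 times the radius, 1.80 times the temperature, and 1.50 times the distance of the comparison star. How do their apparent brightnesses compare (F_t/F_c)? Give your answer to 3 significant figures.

L_t/L_c = (R_t/R_c)²(T_t/T_c)⁴ = (0.500)² × (1.80)⁴ = 2.624.
F_t/F_c = (L_t/L_c)/(d_t/d_c)² = 2.624 / (1.50)² = 1.166.

1.17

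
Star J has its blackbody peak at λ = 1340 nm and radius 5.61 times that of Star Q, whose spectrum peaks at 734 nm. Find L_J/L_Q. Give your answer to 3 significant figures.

Wien's law gives T ∝ 1/λ_max, so T_J/T_Q = λ_Q/λ_J = 734/1340 = 0.5478.
Then L ∝ R²T⁴ gives L_J/L_Q = (5.61)² × (0.5478)⁴ = 31.47 × 0.09003 = 2.833.

2.83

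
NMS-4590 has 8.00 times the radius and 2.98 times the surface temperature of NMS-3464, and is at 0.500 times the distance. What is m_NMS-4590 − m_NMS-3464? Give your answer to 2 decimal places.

-10.76

L_NMS-4590/L_NMS-3464 = (8.00)²(2.98)⁴ = 5047.
F_NMS-4590/F_NMS-3464 = (L_NMS-4590/L_NMS-3464)/(d_NMS-4590/d_NMS-3464)² = 5047/0.2500 = 2.019×10^4.
m_NMS-4590 − m_NMS-3464 = −2.5 log₁₀(2.019×10^4) = -10.76.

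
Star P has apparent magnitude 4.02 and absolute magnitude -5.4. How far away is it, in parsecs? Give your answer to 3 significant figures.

766 pc

m − M = 5 log₁₀(d/10 pc)
4.02 − (-5.4) = 9.42 = 5 log₁₀(d/10)
d = 10 × 10^(9.42/5) = 10 × 10^1.884 = 765.6 pc.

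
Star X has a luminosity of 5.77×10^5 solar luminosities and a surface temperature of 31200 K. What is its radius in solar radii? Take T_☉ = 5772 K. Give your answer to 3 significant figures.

R/R_☉ = √(L/L_☉) / (T/T_☉)² = √(5.77×10^5) / (5.405)²
       = 759.6 / 29.22 = 26.00.

26.0 solar radii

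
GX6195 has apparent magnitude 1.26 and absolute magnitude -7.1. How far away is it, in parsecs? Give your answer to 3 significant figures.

m − M = 5 log₁₀(d/10 pc)
1.26 − (-7.1) = 8.36 = 5 log₁₀(d/10)
d = 10 × 10^(8.36/5) = 10 × 10^1.672 = 469.9 pc.

470 pc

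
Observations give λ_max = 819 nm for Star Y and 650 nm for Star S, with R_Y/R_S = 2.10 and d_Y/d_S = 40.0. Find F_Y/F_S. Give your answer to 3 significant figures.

0.00109

Wien's law: T_Y/T_S = λ_S/λ_Y = 650/819 = 0.7937.
L_Y/L_S = (R_Y/R_S)²(T_Y/T_S)⁴ = (2.10)²(0.7937)⁴ = 1.750.
F_Y/F_S = (L_Y/L_S)/(d_Y/d_S)² = 1.750/(40.0)² = 0.001094.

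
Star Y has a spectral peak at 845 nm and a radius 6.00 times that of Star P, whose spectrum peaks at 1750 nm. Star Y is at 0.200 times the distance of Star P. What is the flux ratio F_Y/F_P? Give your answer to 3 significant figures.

1.66×10^4

Wien's law: T_Y/T_P = λ_P/λ_Y = 1750/845 = 2.071.
L_Y/L_P = (R_Y/R_P)²(T_Y/T_P)⁴ = (6.00)²(2.071)⁴ = 662.3.
F_Y/F_P = (L_Y/L_P)/(d_Y/d_P)² = 662.3/(0.200)² = 1.656×10^4.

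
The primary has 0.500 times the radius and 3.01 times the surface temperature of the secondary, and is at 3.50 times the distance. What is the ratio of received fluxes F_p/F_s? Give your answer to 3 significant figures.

L_p/L_s = (R_p/R_s)²(T_p/T_s)⁴ = (0.500)² × (3.01)⁴ = 20.52.
F_p/F_s = (L_p/L_s)/(d_p/d_s)² = 20.52 / (3.50)² = 1.675.

1.68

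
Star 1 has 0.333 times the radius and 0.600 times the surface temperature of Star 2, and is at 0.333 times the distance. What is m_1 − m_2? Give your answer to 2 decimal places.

2.22

L_1/L_2 = (0.333)²(0.600)⁴ = 0.01437.
F_1/F_2 = (L_1/L_2)/(d_1/d_2)² = 0.01437/0.1109 = 0.1296.
m_1 − m_2 = −2.5 log₁₀(0.1296) = 2.22.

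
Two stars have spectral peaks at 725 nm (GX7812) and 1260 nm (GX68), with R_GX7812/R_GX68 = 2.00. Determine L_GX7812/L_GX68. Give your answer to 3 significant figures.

36.5

Wien's law gives T ∝ 1/λ_max, so T_GX7812/T_GX68 = λ_GX68/λ_GX7812 = 1260/725 = 1.738.
Then L ∝ R²T⁴ gives L_GX7812/L_GX68 = (2.00)² × (1.738)⁴ = 4.000 × 9.123 = 36.49.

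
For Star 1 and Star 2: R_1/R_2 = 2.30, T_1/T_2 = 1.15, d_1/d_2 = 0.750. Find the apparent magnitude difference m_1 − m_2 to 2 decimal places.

-3.04

L_1/L_2 = (2.30)²(1.15)⁴ = 9.252.
F_1/F_2 = (L_1/L_2)/(d_1/d_2)² = 9.252/0.5625 = 16.45.
m_1 − m_2 = −2.5 log₁₀(16.45) = -3.04.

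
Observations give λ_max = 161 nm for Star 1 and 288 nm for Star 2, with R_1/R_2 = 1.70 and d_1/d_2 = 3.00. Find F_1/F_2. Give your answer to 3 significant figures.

Wien's law: T_1/T_2 = λ_2/λ_1 = 288/161 = 1.789.
L_1/L_2 = (R_1/R_2)²(T_1/T_2)⁴ = (1.70)²(1.789)⁴ = 29.59.
F_1/F_2 = (L_1/L_2)/(d_1/d_2)² = 29.59/(3.00)² = 3.288.

3.29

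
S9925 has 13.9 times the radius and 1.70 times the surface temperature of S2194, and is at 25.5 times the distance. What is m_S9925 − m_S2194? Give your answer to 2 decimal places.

-0.99

L_S9925/L_S2194 = (13.9)²(1.70)⁴ = 1614.
F_S9925/F_S2194 = (L_S9925/L_S2194)/(d_S9925/d_S2194)² = 1614/650.2 = 2.482.
m_S9925 − m_S2194 = −2.5 log₁₀(2.482) = -0.99.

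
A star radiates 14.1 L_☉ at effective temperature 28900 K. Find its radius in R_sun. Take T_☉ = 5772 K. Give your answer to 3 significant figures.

R/R_☉ = √(L/L_☉) / (T/T_☉)² = √(14.1) / (5.007)²
       = 3.755 / 25.07 = 0.1498.

0.150 R_sun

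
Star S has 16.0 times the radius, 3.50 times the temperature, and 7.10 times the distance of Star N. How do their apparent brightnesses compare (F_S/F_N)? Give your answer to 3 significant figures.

762

L_S/L_N = (R_S/R_N)²(T_S/T_N)⁴ = (16.0)² × (3.50)⁴ = 3.842×10^4.
F_S/F_N = (L_S/L_N)/(d_S/d_N)² = 3.842×10^4 / (7.10)² = 762.1.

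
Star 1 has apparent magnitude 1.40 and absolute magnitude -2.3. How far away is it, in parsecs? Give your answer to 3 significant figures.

m − M = 5 log₁₀(d/10 pc)
1.40 − (-2.3) = 3.70 = 5 log₁₀(d/10)
d = 10 × 10^(3.70/5) = 10 × 10^0.740 = 54.95 pc.

55.0 pc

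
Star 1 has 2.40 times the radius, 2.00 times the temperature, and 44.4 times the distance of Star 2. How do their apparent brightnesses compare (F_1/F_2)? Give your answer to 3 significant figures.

0.0467

L_1/L_2 = (R_1/R_2)²(T_1/T_2)⁴ = (2.40)² × (2.00)⁴ = 92.16.
F_1/F_2 = (L_1/L_2)/(d_1/d_2)² = 92.16 / (44.4)² = 0.04675.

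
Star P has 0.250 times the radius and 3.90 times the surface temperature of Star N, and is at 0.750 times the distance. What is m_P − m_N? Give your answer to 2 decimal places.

L_P/L_N = (0.250)²(3.90)⁴ = 14.46.
F_P/F_N = (L_P/L_N)/(d_P/d_N)² = 14.46/0.5625 = 25.70.
m_P − m_N = −2.5 log₁₀(25.70) = -3.53.

-3.53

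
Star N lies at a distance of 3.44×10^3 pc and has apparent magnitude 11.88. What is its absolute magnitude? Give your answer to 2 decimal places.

M = m − 5 log₁₀(d/10 pc) = 11.88 − 5 log₁₀(3.44×10^3/10)
  = 11.88 − 5 × 2.537 = 11.88 − 12.68 = -0.80.

-0.80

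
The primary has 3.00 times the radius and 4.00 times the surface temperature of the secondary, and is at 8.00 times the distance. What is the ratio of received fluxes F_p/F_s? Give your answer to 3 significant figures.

36.0

L_p/L_s = (R_p/R_s)²(T_p/T_s)⁴ = (3.00)² × (4.00)⁴ = 2304.
F_p/F_s = (L_p/L_s)/(d_p/d_s)² = 2304 / (8.00)² = 36.00.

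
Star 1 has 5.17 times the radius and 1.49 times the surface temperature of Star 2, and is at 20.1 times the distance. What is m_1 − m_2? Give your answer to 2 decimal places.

L_1/L_2 = (5.17)²(1.49)⁴ = 131.7.
F_1/F_2 = (L_1/L_2)/(d_1/d_2)² = 131.7/404.0 = 0.3261.
m_1 − m_2 = −2.5 log₁₀(0.3261) = 1.22.

1.22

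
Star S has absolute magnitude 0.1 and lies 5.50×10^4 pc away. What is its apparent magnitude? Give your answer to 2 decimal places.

18.80

m = M + 5 log₁₀(d/10 pc) = 0.1 + 5 log₁₀(5.50×10^4/10)
  = 0.1 + 5 × 3.740 = 0.1 + 18.70 = 18.80.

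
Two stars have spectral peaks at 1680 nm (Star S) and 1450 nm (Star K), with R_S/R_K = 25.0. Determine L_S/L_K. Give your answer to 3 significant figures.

Wien's law gives T ∝ 1/λ_max, so T_S/T_K = λ_K/λ_S = 1450/1680 = 0.8631.
Then L ∝ R²T⁴ gives L_S/L_K = (25.0)² × (0.8631)⁴ = 625.0 × 0.5549 = 346.8.

347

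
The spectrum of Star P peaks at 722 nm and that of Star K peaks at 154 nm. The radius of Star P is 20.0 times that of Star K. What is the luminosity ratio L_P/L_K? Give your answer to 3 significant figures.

Wien's law gives T ∝ 1/λ_max, so T_P/T_K = λ_K/λ_P = 154/722 = 0.2133.
Then L ∝ R²T⁴ gives L_P/L_K = (20.0)² × (0.2133)⁴ = 400.0 × 0.002070 = 0.8279.

0.828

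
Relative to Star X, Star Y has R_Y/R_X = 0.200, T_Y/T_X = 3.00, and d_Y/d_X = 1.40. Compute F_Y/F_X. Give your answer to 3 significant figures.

1.65

L_Y/L_X = (R_Y/R_X)²(T_Y/T_X)⁴ = (0.200)² × (3.00)⁴ = 3.240.
F_Y/F_X = (L_Y/L_X)/(d_Y/d_X)² = 3.240 / (1.40)² = 1.653.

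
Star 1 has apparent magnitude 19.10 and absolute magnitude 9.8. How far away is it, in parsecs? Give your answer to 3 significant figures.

724 pc

m − M = 5 log₁₀(d/10 pc)
19.10 − (9.8) = 9.30 = 5 log₁₀(d/10)
d = 10 × 10^(9.30/5) = 10 × 10^1.860 = 724.4 pc.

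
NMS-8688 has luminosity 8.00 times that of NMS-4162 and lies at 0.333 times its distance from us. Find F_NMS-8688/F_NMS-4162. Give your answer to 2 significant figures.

F = L/(4πd²), so F_NMS-8688/F_NMS-4162 = (L_NMS-8688/L_NMS-4162) / (d_NMS-8688/d_NMS-4162)²
= 8.00 / (0.333)² = 8.00 / 0.1109 = 72.14.

72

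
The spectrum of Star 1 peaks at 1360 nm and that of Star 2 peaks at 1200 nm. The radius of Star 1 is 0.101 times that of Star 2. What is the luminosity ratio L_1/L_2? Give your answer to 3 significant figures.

Wien's law gives T ∝ 1/λ_max, so T_1/T_2 = λ_2/λ_1 = 1200/1360 = 0.8824.
Then L ∝ R²T⁴ gives L_1/L_2 = (0.101)² × (0.8824)⁴ = 0.01020 × 0.6061 = 0.006183.

0.00618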